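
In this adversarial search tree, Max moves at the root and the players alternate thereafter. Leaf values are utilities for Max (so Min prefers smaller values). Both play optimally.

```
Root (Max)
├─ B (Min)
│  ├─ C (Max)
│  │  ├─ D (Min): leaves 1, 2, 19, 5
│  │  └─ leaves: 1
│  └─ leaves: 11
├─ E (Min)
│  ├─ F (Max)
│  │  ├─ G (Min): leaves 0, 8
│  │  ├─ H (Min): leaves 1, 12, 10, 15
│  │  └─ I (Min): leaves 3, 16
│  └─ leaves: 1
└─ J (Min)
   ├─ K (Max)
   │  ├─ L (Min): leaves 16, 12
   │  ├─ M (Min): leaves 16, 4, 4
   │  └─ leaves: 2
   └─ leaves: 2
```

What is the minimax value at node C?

D: min(1, 2, 19, 5) = 1
C: max(1, 1) = 1

1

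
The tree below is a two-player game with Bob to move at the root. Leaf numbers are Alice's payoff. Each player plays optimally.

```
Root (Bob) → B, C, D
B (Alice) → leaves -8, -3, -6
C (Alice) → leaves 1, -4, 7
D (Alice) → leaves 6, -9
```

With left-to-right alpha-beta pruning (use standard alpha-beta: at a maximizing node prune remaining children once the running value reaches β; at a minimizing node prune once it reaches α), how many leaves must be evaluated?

B [α=-∞,β=+∞]: v=-3
C [α=-∞,β=-3]: v=1 after child 1 ≥ β → β-cutoff, skip 2
D [α=-∞,β=-3]: v=6 after child 1 ≥ β → β-cutoff, skip 1
Root [α=-∞,β=+∞]: v=-3
Leaves evaluated: 5 of 8.

5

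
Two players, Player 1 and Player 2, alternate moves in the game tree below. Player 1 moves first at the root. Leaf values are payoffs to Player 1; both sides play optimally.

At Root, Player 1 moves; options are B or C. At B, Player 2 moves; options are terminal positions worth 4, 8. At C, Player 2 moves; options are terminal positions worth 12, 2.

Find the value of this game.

B (Player 2): min(4, 8) = 4
C (Player 2): min(12, 2) = 2
Root (Player 1): max(4, 2) = 4

4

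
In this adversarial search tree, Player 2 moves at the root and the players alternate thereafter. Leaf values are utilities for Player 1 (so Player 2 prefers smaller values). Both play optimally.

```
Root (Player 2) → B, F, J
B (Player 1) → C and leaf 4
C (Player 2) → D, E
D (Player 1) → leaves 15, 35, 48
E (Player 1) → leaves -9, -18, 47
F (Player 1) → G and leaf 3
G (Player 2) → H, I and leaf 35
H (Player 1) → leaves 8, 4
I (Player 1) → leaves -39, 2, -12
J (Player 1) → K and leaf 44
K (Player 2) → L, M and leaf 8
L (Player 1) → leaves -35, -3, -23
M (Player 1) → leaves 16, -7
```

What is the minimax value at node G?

2

H: max(8, 4) = 8
I: max(-39, 2, -12) = 2
G: min(8, 2, 35) = 2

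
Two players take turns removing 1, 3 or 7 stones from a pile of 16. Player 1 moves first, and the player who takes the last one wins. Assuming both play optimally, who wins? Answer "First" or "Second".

Second

W/L table (W = player to move can force a win):
i:   0  1  2  3  4  5  6  7  8  9 10 11 12 13 14 15 16
     L  W  L  W  L  W  L  W  L  W  L  W  L  W  L  W  L
Position 16 is L, so the second player wins.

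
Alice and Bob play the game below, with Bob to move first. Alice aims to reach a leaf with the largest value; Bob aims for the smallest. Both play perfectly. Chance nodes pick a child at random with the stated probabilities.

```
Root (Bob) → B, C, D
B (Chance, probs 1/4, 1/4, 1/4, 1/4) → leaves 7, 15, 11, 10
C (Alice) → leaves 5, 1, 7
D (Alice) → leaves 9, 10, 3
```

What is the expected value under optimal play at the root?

B (Chance): 1/4·7 + 1/4·15 + 1/4·11 + 1/4·10 = 10.75
C (Alice): max(5, 1, 7) = 7
D (Alice): max(9, 10, 3) = 10
Root (Bob): min(10.75, 7, 10) = 7

7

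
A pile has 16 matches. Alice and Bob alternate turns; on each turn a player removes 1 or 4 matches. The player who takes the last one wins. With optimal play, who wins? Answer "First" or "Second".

i:   0  1  2  3  4  5  6  7  8  9 10 11 12 13 14 15 16
     L  W  L  W  W  L  W  L  W  W  L  W  L  W  W  L  W
Position 16 is W, so the first player wins.

First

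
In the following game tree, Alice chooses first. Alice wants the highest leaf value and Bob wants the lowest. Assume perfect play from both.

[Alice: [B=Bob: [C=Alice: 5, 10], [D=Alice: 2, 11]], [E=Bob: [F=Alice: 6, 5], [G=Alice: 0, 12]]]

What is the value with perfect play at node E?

6

F: max(6, 5) = 6
G: max(0, 12) = 12
E: min(6, 12) = 6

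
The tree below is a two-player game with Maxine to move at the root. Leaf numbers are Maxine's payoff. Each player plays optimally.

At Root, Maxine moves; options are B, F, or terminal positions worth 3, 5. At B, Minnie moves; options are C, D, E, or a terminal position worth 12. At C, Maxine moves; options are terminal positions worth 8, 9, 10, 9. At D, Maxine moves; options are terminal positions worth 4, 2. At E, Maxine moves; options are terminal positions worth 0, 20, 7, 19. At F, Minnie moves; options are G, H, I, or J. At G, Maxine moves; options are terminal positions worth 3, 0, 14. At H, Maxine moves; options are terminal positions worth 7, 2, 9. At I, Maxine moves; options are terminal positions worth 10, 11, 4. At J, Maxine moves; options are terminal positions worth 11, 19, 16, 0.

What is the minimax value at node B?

4

C: max(8, 9, 10, 9) = 10
D: max(4, 2) = 4
E: max(0, 20, 7, 19) = 20
B: min(10, 4, 20, 12) = 4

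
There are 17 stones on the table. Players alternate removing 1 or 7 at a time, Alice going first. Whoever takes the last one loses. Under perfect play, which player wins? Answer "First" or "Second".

W/L table (W = player to move can force a win):
i:   0  1  2  3  4  5  6  7  8  9 10 11 12 13 14 15 16 17
     W  L  W  L  W  L  W  L  W  L  W  L  W  L  W  L  W  L
Position 17 is L, so the second player wins.

Second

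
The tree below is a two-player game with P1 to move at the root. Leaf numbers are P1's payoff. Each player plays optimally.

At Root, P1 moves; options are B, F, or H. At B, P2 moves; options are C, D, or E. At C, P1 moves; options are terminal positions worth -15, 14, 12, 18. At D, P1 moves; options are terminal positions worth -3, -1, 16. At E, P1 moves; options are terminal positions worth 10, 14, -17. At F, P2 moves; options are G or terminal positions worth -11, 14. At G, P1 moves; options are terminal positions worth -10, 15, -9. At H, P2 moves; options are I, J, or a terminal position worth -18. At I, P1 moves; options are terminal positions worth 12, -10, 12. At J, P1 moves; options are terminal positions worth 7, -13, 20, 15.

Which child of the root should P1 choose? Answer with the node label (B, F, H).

C (P1): max(-15, 14, 12, 18) = 18
D (P1): max(-3, -1, 16) = 16
E (P1): max(10, 14, -17) = 14
B (P2): min(18, 16, 14) = 14
G (P1): max(-10, 15, -9) = 15
F (P2): min(15, -11, 14) = -11
I (P1): max(12, -10, 12) = 12
J (P1): max(7, -13, 20, 15) = 20
H (P2): min(12, 20, -18) = -18
Root (P1): max(14, -11, -18) = 14
P1 picks the child with the highest value: B (value 14).

B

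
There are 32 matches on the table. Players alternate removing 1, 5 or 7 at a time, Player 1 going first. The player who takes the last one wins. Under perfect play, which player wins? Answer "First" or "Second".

Compute winning (W) and losing (L) positions by backward induction:
i:   0  1  2  3  4  5  6  7  8  9 10 11 12 13 14 15 16 17 18 19 20 21 22 23 24 25 26 27 28 29 30 31 32
     L  W  L  W  L  W  L  W  L  W  L  W  L  W  L  W  L  W  L  W  L  W  L  W  L  W  L  W  L  W  L  W  L
Position 32 is L, so the second player wins.

Second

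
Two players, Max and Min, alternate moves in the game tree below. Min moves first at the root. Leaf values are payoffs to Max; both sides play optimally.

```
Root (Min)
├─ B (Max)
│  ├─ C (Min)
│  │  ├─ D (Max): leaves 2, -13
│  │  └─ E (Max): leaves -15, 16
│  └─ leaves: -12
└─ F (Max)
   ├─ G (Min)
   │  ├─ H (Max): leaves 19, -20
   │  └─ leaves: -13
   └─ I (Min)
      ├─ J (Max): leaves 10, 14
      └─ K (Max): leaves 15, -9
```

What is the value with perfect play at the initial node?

2

D (Max): max(2, -13) = 2
E (Max): max(-15, 16) = 16
C (Min): min(2, 16) = 2
B (Max): max(2, -12) = 2
H (Max): max(19, -20) = 19
G (Min): min(19, -13) = -13
J (Max): max(10, 14) = 14
K (Max): max(15, -9) = 15
I (Min): min(14, 15) = 14
F (Max): max(-13, 14) = 14
Root (Min): min(2, 14) = 2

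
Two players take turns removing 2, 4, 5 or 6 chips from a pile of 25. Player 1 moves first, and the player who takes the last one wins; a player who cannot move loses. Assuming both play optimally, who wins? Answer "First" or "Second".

Second

i:   0  1  2  3  4  5  6  7  8  9 10 11 12 13 14 15 16 17 18 19 20 21 22 23 24 25
     L  L  W  W  W  W  W  W  L  L  W  W  W  W  W  W  L  L  W  W  W  W  W  W  L  L
Position 25 is L, so the second player wins.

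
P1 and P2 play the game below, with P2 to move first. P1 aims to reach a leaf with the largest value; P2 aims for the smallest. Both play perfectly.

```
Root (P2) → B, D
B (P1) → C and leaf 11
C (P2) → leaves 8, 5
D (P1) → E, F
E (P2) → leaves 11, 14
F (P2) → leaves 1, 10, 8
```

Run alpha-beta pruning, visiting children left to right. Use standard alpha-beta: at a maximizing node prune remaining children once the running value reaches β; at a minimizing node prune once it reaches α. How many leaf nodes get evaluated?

5

C [α=-∞,β=+∞]: v=5
B [α=-∞,β=+∞]: v=11
E [α=-∞,β=11]: v=11
D [α=-∞,β=11]: v=11 after child 1 ≥ β → β-cutoff, skip 1
Root [α=-∞,β=+∞]: v=11
Leaves evaluated: 5 of 8.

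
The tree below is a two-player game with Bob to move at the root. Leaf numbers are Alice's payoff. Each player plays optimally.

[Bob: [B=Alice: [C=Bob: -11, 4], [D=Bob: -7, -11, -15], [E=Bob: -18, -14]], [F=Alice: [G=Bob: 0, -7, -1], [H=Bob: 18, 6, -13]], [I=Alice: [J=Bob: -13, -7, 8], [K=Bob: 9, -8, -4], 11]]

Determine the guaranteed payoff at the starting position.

C (Bob): min(-11, 4) = -11
D (Bob): min(-7, -11, -15) = -15
E (Bob): min(-18, -14) = -18
B (Alice): max(-11, -15, -18) = -11
G (Bob): min(0, -7, -1) = -7
H (Bob): min(18, 6, -13) = -13
F (Alice): max(-7, -13) = -7
J (Bob): min(-13, -7, 8) = -13
K (Bob): min(9, -8, -4) = -8
I (Alice): max(-13, -8, 11) = 11
Root (Bob): min(-11, -7, 11) = -11

-11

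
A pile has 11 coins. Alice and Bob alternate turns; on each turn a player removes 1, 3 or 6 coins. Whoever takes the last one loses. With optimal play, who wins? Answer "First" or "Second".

First

Positions where the player to move wins (W) vs loses (L):
i:   0  1  2  3  4  5  6  7  8  9 10 11
     W  L  W  L  W  L  W  W  W  W  L  W
Position 11 is W, so the first player wins.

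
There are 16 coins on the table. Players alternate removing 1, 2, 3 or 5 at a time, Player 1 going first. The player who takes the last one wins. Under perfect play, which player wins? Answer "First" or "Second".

Second

Compute winning (W) and losing (L) positions by backward induction:
i:   0  1  2  3  4  5  6  7  8  9 10 11 12 13 14 15 16
     L  W  W  W  L  W  W  W  L  W  W  W  L  W  W  W  L
Position 16 is L, so the second player wins.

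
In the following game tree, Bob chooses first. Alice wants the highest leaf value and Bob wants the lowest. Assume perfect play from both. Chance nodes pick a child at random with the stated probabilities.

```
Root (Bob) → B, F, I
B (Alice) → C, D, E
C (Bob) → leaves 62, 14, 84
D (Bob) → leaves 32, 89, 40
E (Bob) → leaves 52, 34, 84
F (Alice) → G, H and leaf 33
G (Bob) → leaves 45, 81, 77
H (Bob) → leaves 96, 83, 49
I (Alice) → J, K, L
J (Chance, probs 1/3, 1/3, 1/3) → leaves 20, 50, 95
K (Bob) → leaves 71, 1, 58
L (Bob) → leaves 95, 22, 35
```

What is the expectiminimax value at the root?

34

C (Bob): min(62, 14, 84) = 14
D (Bob): min(32, 89, 40) = 32
E (Bob): min(52, 34, 84) = 34
B (Alice): max(14, 32, 34) = 34
G (Bob): min(45, 81, 77) = 45
H (Bob): min(96, 83, 49) = 49
F (Alice): max(45, 49, 33) = 49
J (Chance): 1/3·20 + 1/3·50 + 1/3·95 = 55
K (Bob): min(71, 1, 58) = 1
L (Bob): min(95, 22, 35) = 22
I (Alice): max(55, 1, 22) = 55
Root (Bob): min(34, 49, 55) = 34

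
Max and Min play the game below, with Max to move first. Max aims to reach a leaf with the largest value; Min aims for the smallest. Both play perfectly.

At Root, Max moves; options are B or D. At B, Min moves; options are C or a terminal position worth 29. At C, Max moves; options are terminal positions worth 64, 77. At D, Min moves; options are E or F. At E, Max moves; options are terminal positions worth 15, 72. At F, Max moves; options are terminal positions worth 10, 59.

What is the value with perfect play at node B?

C: max(64, 77) = 77
B: min(77, 29) = 29

29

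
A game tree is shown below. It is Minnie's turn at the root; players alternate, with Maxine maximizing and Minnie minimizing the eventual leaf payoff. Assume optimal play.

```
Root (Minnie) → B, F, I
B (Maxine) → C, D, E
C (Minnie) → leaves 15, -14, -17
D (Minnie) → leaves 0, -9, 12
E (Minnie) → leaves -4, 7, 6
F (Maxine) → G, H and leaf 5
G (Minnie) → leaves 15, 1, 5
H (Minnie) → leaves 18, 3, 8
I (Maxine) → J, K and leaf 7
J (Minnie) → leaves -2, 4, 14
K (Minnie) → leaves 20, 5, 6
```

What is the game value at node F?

5

G: min(15, 1, 5) = 1
H: min(18, 3, 8) = 3
F: max(1, 3, 5) = 5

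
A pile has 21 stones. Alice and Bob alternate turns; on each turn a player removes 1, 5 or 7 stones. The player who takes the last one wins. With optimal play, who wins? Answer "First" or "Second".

First

Positions where the player to move wins (W) vs loses (L):
i:   0  1  2  3  4  5  6  7  8  9 10 11 12 13 14 15 16 17 18 19 20 21
     L  W  L  W  L  W  L  W  L  W  L  W  L  W  L  W  L  W  L  W  L  W
Position 21 is W, so the first player wins.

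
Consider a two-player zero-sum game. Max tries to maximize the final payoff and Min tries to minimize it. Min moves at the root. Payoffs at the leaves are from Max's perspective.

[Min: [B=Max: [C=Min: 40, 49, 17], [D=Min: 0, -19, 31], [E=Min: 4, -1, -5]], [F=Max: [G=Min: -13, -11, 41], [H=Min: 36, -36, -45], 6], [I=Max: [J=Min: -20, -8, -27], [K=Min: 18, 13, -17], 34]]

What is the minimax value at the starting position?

6

C (Min): min(40, 49, 17) = 17
D (Min): min(0, -19, 31) = -19
E (Min): min(4, -1, -5) = -5
B (Max): max(17, -19, -5) = 17
G (Min): min(-13, -11, 41) = -13
H (Min): min(36, -36, -45) = -45
F (Max): max(-13, -45, 6) = 6
J (Min): min(-20, -8, -27) = -27
K (Min): min(18, 13, -17) = -17
I (Max): max(-27, -17, 34) = 34
Root (Min): min(17, 6, 34) = 6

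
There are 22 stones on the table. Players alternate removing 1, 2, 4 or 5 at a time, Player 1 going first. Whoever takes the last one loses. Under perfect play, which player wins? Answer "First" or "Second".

Second

W/L table (W = player to move can force a win):
i:   0  1  2  3  4  5  6  7  8  9 10 11 12 13 14 15 16 17 18 19 20 21 22
     W  L  W  W  L  W  W  L  W  W  L  W  W  L  W  W  L  W  W  L  W  W  L
Position 22 is L, so the second player wins.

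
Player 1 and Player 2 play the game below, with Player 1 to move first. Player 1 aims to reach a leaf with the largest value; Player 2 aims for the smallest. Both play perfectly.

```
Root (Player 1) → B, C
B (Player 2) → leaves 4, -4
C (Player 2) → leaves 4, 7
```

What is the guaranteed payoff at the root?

4

B (Player 2): min(4, -4) = -4
C (Player 2): min(4, 7) = 4
Root (Player 1): max(-4, 4) = 4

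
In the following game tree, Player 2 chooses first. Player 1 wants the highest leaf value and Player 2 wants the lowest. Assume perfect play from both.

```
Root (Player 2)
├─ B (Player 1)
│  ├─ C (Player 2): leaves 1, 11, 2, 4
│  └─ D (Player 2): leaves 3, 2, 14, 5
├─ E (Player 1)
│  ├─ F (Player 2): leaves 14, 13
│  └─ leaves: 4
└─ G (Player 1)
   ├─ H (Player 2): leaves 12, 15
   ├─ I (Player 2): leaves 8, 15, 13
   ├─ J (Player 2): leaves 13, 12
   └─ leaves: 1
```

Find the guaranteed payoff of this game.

C (Player 2): min(1, 11, 2, 4) = 1
D (Player 2): min(3, 2, 14, 5) = 2
B (Player 1): max(1, 2) = 2
F (Player 2): min(14, 13) = 13
E (Player 1): max(13, 4) = 13
H (Player 2): min(12, 15) = 12
I (Player 2): min(8, 15, 13) = 8
J (Player 2): min(13, 12) = 12
G (Player 1): max(12, 8, 12, 1) = 12
Root (Player 2): min(2, 13, 12) = 2

2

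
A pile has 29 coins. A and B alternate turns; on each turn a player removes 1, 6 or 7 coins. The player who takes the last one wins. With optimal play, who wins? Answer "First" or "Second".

Compute winning (W) and losing (L) positions by backward induction:
i:   0  1  2  3  4  5  6  7  8  9 10 11 12 13 14 15 16 17 18 19 20 21 22 23 24 25 26 27 28 29
     L  W  L  W  L  W  W  W  W  W  W  W  L  W  L  W  L  W  W  W  W  W  W  W  L  W  L  W  L  W
Position 29 is W, so the first player wins.

First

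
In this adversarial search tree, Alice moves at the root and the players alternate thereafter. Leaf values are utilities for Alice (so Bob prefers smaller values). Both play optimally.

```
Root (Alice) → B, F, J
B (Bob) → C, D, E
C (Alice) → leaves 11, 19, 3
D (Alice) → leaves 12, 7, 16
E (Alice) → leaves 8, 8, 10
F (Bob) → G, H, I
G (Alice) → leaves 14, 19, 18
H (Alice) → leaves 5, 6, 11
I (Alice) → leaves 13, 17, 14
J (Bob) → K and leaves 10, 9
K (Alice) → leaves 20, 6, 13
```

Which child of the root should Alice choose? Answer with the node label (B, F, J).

C (Alice): max(11, 19, 3) = 19
D (Alice): max(12, 7, 16) = 16
E (Alice): max(8, 8, 10) = 10
B (Bob): min(19, 16, 10) = 10
G (Alice): max(14, 19, 18) = 19
H (Alice): max(5, 6, 11) = 11
I (Alice): max(13, 17, 14) = 17
F (Bob): min(19, 11, 17) = 11
K (Alice): max(20, 6, 13) = 20
J (Bob): min(20, 10, 9) = 9
Root (Alice): max(10, 11, 9) = 11
Alice picks the child with the highest value: F (value 11).

F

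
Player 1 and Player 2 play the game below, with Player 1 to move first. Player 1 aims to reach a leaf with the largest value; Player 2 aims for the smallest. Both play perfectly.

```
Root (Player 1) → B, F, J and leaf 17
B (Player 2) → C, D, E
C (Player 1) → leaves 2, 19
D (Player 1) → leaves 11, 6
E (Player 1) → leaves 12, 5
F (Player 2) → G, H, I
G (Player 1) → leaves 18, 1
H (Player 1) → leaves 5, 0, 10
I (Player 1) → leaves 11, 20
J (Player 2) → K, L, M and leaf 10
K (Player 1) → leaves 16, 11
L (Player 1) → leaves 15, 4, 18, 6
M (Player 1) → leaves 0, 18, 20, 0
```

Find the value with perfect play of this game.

C (Player 1): max(2, 19) = 19
D (Player 1): max(11, 6) = 11
E (Player 1): max(12, 5) = 12
B (Player 2): min(19, 11, 12) = 11
G (Player 1): max(18, 1) = 18
H (Player 1): max(5, 0, 10) = 10
I (Player 1): max(11, 20) = 20
F (Player 2): min(18, 10, 20) = 10
K (Player 1): max(16, 11) = 16
L (Player 1): max(15, 4, 18, 6) = 18
M (Player 1): max(0, 18, 20, 0) = 20
J (Player 2): min(16, 18, 20, 10) = 10
Root (Player 1): max(11, 10, 10, 17) = 17

17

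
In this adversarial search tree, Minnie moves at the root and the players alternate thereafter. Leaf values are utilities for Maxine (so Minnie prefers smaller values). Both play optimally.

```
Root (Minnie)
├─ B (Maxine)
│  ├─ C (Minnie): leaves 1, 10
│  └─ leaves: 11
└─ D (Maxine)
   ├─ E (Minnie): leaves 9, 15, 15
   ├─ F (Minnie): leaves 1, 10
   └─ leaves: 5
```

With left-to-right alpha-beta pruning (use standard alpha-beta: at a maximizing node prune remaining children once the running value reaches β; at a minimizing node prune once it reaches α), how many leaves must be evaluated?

8

C [α=-∞,β=+∞]: v=1
B [α=-∞,β=+∞]: v=11
E [α=-∞,β=11]: v=9
F [α=9,β=11]: v=1 after child 1 ≤ α → α-cutoff, skip 1
D [α=-∞,β=11]: v=9
Root [α=-∞,β=+∞]: v=9
Leaves evaluated: 8 of 9.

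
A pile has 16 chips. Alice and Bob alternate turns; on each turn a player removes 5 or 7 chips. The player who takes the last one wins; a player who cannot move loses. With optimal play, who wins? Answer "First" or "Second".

Second

W/L table (W = player to move can force a win):
i:   0  1  2  3  4  5  6  7  8  9 10 11 12 13 14 15 16
     L  L  L  L  L  W  W  W  W  W  W  W  L  L  L  L  L
Position 16 is L, so the second player wins.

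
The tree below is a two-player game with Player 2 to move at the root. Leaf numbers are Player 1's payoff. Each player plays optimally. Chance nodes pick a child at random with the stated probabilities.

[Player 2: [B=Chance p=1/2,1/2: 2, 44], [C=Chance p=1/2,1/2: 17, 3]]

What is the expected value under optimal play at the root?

10

B (Chance): 1/2·2 + 1/2·44 = 23
C (Chance): 1/2·17 + 1/2·3 = 10
Root (Player 2): min(23, 10) = 10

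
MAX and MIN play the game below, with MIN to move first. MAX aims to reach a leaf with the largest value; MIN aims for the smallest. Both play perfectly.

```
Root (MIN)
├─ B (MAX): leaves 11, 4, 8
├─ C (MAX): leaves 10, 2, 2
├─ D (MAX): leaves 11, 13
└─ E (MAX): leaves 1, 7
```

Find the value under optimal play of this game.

7

B (MAX): max(11, 4, 8) = 11
C (MAX): max(10, 2, 2) = 10
D (MAX): max(11, 13) = 13
E (MAX): max(1, 7) = 7
Root (MIN): min(11, 10, 13, 7) = 7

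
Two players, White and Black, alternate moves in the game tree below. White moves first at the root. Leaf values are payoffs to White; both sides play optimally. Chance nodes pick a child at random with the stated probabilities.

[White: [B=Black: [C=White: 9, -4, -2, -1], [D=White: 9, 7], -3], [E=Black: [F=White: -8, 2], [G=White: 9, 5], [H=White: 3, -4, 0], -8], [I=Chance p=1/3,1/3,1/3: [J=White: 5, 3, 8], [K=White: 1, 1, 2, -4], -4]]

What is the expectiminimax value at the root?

2

C (White): max(9, -4, -2, -1) = 9
D (White): max(9, 7) = 9
B (Black): min(9, 9, -3) = -3
F (White): max(-8, 2) = 2
G (White): max(9, 5) = 9
H (White): max(3, -4, 0) = 3
E (Black): min(2, 9, 3, -8) = -8
J (White): max(5, 3, 8) = 8
K (White): max(1, 1, 2, -4) = 2
I (Chance): 1/3·8 + 1/3·2 + 1/3·-4 = 2
Root (White): max(-3, -8, 2) = 2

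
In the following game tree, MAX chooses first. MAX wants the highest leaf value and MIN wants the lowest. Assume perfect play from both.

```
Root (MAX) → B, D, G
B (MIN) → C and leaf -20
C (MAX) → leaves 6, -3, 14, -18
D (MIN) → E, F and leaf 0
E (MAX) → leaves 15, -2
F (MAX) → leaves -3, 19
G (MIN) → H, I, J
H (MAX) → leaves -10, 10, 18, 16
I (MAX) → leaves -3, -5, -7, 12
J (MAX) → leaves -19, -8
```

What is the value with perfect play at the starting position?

0

C (MAX): max(6, -3, 14, -18) = 14
B (MIN): min(14, -20) = -20
E (MAX): max(15, -2) = 15
F (MAX): max(-3, 19) = 19
D (MIN): min(15, 19, 0) = 0
H (MAX): max(-10, 10, 18, 16) = 18
I (MAX): max(-3, -5, -7, 12) = 12
J (MAX): max(-19, -8) = -8
G (MIN): min(18, 12, -8) = -8
Root (MAX): max(-20, 0, -8) = 0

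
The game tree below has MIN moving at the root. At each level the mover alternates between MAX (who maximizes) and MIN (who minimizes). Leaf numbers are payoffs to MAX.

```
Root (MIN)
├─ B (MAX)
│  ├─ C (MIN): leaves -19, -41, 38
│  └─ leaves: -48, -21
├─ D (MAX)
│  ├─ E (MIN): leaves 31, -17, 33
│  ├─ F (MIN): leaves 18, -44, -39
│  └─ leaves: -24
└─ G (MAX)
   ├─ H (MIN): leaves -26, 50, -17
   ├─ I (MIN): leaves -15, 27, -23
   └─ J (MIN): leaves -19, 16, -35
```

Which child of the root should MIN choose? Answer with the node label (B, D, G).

G

C (MIN): min(-19, -41, 38) = -41
B (MAX): max(-41, -48, -21) = -21
E (MIN): min(31, -17, 33) = -17
F (MIN): min(18, -44, -39) = -44
D (MAX): max(-17, -44, -24) = -17
H (MIN): min(-26, 50, -17) = -26
I (MIN): min(-15, 27, -23) = -23
J (MIN): min(-19, 16, -35) = -35
G (MAX): max(-26, -23, -35) = -23
Root (MIN): min(-21, -17, -23) = -23
MIN picks the child with the lowest value: G (value -23).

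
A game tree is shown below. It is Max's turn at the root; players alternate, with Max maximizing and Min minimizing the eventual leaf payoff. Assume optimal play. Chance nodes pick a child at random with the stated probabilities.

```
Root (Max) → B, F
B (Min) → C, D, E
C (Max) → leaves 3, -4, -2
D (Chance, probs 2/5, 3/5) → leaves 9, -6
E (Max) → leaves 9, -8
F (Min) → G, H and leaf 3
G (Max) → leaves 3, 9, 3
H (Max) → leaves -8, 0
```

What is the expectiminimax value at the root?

C (Max): max(3, -4, -2) = 3
D (Chance): 2/5·9 + 3/5·-6 = 0
E (Max): max(9, -8) = 9
B (Min): min(3, 0, 9) = 0
G (Max): max(3, 9, 3) = 9
H (Max): max(-8, 0) = 0
F (Min): min(9, 0, 3) = 0
Root (Max): max(0, 0) = 0

0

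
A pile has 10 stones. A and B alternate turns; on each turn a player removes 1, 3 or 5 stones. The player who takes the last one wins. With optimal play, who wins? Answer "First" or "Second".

Second

W/L table (W = player to move can force a win):
i:   0  1  2  3  4  5  6  7  8  9 10
     L  W  L  W  L  W  L  W  L  W  L
Position 10 is L, so the second player wins.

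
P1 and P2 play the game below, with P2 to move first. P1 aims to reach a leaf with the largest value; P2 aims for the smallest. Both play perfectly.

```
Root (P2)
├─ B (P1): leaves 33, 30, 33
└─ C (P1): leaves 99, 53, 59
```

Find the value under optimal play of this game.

33

B (P1): max(33, 30, 33) = 33
C (P1): max(99, 53, 59) = 99
Root (P2): min(33, 99) = 33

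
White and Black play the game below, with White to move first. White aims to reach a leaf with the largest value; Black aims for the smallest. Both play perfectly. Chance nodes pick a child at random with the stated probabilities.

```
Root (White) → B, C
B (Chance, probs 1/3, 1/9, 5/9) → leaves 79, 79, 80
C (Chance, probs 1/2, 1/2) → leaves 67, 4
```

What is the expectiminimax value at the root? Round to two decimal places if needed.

79.56

B (Chance): 1/3·79 + 1/9·79 + 5/9·80 = 79.56
C (Chance): 1/2·67 + 1/2·4 = 35.5
Root (White): max(79.56, 35.5) = 79.56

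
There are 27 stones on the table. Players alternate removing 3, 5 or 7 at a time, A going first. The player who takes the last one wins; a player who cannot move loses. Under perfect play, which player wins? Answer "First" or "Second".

Mark each pile size as W (mover wins) or L (mover loses):
i:   0  1  2  3  4  5  6  7  8  9 10 11 12 13 14 15 16 17 18 19 20 21 22 23 24 25 26 27
     L  L  L  W  W  W  W  W  W  W  L  L  L  W  W  W  W  W  W  W  L  L  L  W  W  W  W  W
Position 27 is W, so the first player wins.

First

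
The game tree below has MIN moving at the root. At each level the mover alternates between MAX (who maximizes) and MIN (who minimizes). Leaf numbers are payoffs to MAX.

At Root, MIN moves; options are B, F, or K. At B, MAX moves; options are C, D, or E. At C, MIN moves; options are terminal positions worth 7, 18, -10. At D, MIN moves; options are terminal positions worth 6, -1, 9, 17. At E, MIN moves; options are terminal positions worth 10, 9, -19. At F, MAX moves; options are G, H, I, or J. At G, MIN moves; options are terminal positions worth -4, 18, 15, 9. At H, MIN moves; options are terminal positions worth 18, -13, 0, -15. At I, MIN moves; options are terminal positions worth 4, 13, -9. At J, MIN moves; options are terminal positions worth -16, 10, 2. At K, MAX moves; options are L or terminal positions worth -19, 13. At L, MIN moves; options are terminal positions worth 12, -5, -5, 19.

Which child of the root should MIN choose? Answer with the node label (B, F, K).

F

C (MIN): min(7, 18, -10) = -10
D (MIN): min(6, -1, 9, 17) = -1
E (MIN): min(10, 9, -19) = -19
B (MAX): max(-10, -1, -19) = -1
G (MIN): min(-4, 18, 15, 9) = -4
H (MIN): min(18, -13, 0, -15) = -15
I (MIN): min(4, 13, -9) = -9
J (MIN): min(-16, 10, 2) = -16
F (MAX): max(-4, -15, -9, -16) = -4
L (MIN): min(12, -5, -5, 19) = -5
K (MAX): max(-5, -19, 13) = 13
Root (MIN): min(-1, -4, 13) = -4
MIN picks the child with the lowest value: F (value -4).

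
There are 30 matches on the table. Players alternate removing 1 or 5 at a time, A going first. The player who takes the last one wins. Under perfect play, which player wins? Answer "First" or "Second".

W/L table (W = player to move can force a win):
i:   0  1  2  3  4  5  6  7  8  9 10 11 12 13 14 15 16 17 18 19 20 21 22 23 24 25 26 27 28 29 30
     L  W  L  W  L  W  L  W  L  W  L  W  L  W  L  W  L  W  L  W  L  W  L  W  L  W  L  W  L  W  L
Position 30 is L, so the second player wins.

Second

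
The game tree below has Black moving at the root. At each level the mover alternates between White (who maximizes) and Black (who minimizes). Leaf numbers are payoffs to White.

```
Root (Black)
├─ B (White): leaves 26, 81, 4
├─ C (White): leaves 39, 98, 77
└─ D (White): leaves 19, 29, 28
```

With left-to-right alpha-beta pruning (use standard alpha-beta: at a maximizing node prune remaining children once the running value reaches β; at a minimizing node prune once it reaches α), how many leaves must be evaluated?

8

B [α=-∞,β=+∞]: v=81
C [α=-∞,β=81]: v=98 after child 2 ≥ β → β-cutoff, skip 1
D [α=-∞,β=81]: v=29
Root [α=-∞,β=+∞]: v=29
Leaves evaluated: 8 of 9.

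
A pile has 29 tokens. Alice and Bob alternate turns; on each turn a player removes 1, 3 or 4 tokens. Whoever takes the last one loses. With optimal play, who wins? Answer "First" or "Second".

Second

i:   0  1  2  3  4  5  6  7  8  9 10 11 12 13 14 15 16 17 18 19 20 21 22 23 24 25 26 27 28 29
     W  L  W  L  W  W  W  W  L  W  L  W  W  W  W  L  W  L  W  W  W  W  L  W  L  W  W  W  W  L
Position 29 is L, so the second player wins.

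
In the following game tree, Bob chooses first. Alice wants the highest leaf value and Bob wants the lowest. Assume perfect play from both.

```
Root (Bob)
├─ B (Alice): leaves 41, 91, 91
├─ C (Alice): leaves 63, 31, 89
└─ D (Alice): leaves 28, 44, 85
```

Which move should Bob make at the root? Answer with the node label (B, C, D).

B (Alice): max(41, 91, 91) = 91
C (Alice): max(63, 31, 89) = 89
D (Alice): max(28, 44, 85) = 85
Root (Bob): min(91, 89, 85) = 85
Bob picks the child with the lowest value: D (value 85).

D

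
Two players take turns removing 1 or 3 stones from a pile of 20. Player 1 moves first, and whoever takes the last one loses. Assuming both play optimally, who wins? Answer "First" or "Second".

First

W/L table (W = player to move can force a win):
i:   0  1  2  3  4  5  6  7  8  9 10 11 12 13 14 15 16 17 18 19 20
     W  L  W  L  W  L  W  L  W  L  W  L  W  L  W  L  W  L  W  L  W
Position 20 is W, so the first player wins.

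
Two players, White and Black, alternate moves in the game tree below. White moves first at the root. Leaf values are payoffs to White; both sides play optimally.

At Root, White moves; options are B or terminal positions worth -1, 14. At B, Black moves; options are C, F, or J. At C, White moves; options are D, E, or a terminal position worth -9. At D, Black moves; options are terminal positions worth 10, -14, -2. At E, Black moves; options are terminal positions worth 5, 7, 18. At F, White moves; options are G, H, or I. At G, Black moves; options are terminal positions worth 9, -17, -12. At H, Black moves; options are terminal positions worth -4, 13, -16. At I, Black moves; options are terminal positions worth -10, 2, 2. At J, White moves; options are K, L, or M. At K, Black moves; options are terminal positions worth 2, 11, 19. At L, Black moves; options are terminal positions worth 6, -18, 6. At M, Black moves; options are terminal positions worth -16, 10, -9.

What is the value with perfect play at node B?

-10

D: min(10, -14, -2) = -14
E: min(5, 7, 18) = 5
C: max(-14, 5, -9) = 5
G: min(9, -17, -12) = -17
H: min(-4, 13, -16) = -16
I: min(-10, 2, 2) = -10
F: max(-17, -16, -10) = -10
K: min(2, 11, 19) = 2
L: min(6, -18, 6) = -18
M: min(-16, 10, -9) = -16
J: max(2, -18, -16) = 2
B: min(5, -10, 2) = -10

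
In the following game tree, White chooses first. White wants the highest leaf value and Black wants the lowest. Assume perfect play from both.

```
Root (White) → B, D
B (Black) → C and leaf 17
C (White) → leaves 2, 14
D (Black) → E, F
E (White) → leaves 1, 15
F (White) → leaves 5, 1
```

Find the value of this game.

C (White): max(2, 14) = 14
B (Black): min(14, 17) = 14
E (White): max(1, 15) = 15
F (White): max(5, 1) = 5
D (Black): min(15, 5) = 5
Root (White): max(14, 5) = 14

14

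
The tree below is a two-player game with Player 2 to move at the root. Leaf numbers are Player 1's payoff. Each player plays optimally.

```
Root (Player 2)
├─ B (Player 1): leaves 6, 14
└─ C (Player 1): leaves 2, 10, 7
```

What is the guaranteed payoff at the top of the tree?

10

B (Player 1): max(6, 14) = 14
C (Player 1): max(2, 10, 7) = 10
Root (Player 2): min(14, 10) = 10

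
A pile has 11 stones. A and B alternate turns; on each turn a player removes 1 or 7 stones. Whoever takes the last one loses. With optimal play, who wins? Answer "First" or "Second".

Second

Compute winning (W) and losing (L) positions by backward induction:
i:   0  1  2  3  4  5  6  7  8  9 10 11
     W  L  W  L  W  L  W  L  W  L  W  L
Position 11 is L, so the second player wins.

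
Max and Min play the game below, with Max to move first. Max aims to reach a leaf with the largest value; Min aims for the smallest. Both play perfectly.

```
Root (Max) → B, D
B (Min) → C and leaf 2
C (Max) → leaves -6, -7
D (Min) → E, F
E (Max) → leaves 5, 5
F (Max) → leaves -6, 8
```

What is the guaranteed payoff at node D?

5

E: max(5, 5) = 5
F: max(-6, 8) = 8
D: min(5, 8) = 5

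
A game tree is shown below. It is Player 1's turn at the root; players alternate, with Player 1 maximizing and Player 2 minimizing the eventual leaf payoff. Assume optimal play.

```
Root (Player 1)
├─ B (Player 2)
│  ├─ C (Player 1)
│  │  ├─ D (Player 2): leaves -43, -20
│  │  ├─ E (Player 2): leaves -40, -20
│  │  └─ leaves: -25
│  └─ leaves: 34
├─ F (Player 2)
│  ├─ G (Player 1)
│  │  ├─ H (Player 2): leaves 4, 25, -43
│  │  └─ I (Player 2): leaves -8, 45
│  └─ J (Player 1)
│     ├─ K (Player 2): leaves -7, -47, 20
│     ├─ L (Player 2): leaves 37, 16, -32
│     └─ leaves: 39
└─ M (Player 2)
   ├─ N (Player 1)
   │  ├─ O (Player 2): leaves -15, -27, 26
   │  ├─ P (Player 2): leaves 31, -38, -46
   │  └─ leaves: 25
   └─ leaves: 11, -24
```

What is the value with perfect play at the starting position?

D (Player 2): min(-43, -20) = -43
E (Player 2): min(-40, -20) = -40
C (Player 1): max(-43, -40, -25) = -25
B (Player 2): min(-25, 34) = -25
H (Player 2): min(4, 25, -43) = -43
I (Player 2): min(-8, 45) = -8
G (Player 1): max(-43, -8) = -8
K (Player 2): min(-7, -47, 20) = -47
L (Player 2): min(37, 16, -32) = -32
J (Player 1): max(-47, -32, 39) = 39
F (Player 2): min(-8, 39) = -8
O (Player 2): min(-15, -27, 26) = -27
P (Player 2): min(31, -38, -46) = -46
N (Player 1): max(-27, -46, 25) = 25
M (Player 2): min(25, 11, -24) = -24
Root (Player 1): max(-25, -8, -24) = -8

-8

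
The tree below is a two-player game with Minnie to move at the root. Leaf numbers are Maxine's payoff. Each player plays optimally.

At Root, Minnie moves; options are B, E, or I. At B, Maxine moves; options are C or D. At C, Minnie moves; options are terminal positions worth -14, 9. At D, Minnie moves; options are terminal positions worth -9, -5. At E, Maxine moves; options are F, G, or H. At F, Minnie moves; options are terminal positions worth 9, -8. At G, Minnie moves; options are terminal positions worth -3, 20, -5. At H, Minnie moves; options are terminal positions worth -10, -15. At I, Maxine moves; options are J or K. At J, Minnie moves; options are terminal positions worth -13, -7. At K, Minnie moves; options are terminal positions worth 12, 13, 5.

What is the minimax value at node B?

C: min(-14, 9) = -14
D: min(-9, -5) = -9
B: max(-14, -9) = -9

-9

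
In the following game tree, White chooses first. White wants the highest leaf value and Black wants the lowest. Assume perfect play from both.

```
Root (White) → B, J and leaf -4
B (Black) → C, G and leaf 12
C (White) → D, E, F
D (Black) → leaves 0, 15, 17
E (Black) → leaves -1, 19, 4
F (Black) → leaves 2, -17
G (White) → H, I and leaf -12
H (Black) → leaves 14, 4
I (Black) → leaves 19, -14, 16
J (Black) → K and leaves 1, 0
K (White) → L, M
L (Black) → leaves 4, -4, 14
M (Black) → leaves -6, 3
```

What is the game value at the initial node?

D (Black): min(0, 15, 17) = 0
E (Black): min(-1, 19, 4) = -1
F (Black): min(2, -17) = -17
C (White): max(0, -1, -17) = 0
H (Black): min(14, 4) = 4
I (Black): min(19, -14, 16) = -14
G (White): max(4, -14, -12) = 4
B (Black): min(0, 4, 12) = 0
L (Black): min(4, -4, 14) = -4
M (Black): min(-6, 3) = -6
K (White): max(-4, -6) = -4
J (Black): min(-4, 1, 0) = -4
Root (White): max(0, -4, -4) = 0

0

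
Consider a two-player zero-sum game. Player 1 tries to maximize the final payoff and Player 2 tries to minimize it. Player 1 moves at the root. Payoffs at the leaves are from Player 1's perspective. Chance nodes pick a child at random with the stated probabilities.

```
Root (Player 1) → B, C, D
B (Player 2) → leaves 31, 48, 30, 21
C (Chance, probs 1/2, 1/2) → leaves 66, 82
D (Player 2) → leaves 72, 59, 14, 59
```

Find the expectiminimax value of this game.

B (Player 2): min(31, 48, 30, 21) = 21
C (Chance): 1/2·66 + 1/2·82 = 74
D (Player 2): min(72, 59, 14, 59) = 14
Root (Player 1): max(21, 74, 14) = 74

74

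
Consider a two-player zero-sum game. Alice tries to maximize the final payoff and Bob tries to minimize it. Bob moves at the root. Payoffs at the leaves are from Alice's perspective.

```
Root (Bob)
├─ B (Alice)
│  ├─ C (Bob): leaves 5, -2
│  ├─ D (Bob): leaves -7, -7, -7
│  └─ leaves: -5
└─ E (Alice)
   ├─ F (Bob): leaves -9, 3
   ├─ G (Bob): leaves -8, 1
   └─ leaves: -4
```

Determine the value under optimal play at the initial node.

C (Bob): min(5, -2) = -2
D (Bob): min(-7, -7, -7) = -7
B (Alice): max(-2, -7, -5) = -2
F (Bob): min(-9, 3) = -9
G (Bob): min(-8, 1) = -8
E (Alice): max(-9, -8, -4) = -4
Root (Bob): min(-2, -4) = -4

-4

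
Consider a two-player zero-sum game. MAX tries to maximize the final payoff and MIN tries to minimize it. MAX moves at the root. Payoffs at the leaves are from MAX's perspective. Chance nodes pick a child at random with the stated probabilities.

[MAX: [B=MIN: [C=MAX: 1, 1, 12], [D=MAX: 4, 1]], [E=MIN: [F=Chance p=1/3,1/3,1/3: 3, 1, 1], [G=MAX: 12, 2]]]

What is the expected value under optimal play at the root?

4

C (MAX): max(1, 1, 12) = 12
D (MAX): max(4, 1) = 4
B (MIN): min(12, 4) = 4
F (Chance): 1/3·3 + 1/3·1 + 1/3·1 = 1.67
G (MAX): max(12, 2) = 12
E (MIN): min(1.67, 12) = 1.67
Root (MAX): max(4, 1.67) = 4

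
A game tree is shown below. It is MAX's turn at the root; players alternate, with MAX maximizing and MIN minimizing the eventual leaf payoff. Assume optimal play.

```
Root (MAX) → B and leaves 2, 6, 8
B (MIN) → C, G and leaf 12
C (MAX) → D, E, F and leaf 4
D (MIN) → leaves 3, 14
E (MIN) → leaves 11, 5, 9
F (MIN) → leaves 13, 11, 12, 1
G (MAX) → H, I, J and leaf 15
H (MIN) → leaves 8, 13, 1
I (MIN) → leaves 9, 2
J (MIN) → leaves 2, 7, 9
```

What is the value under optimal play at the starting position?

8

D (MIN): min(3, 14) = 3
E (MIN): min(11, 5, 9) = 5
F (MIN): min(13, 11, 12, 1) = 1
C (MAX): max(3, 5, 1, 4) = 5
H (MIN): min(8, 13, 1) = 1
I (MIN): min(9, 2) = 2
J (MIN): min(2, 7, 9) = 2
G (MAX): max(1, 2, 2, 15) = 15
B (MIN): min(5, 15, 12) = 5
Root (MAX): max(5, 2, 6, 8) = 8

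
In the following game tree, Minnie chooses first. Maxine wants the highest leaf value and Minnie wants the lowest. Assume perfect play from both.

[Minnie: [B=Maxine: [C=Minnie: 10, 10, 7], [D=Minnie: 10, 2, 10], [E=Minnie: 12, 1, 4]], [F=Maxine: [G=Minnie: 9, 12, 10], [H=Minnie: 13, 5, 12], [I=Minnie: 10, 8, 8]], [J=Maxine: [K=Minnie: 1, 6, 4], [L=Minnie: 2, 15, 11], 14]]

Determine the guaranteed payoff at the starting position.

7

C (Minnie): min(10, 10, 7) = 7
D (Minnie): min(10, 2, 10) = 2
E (Minnie): min(12, 1, 4) = 1
B (Maxine): max(7, 2, 1) = 7
G (Minnie): min(9, 12, 10) = 9
H (Minnie): min(13, 5, 12) = 5
I (Minnie): min(10, 8, 8) = 8
F (Maxine): max(9, 5, 8) = 9
K (Minnie): min(1, 6, 4) = 1
L (Minnie): min(2, 15, 11) = 2
J (Maxine): max(1, 2, 14) = 14
Root (Minnie): min(7, 9, 14) = 7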